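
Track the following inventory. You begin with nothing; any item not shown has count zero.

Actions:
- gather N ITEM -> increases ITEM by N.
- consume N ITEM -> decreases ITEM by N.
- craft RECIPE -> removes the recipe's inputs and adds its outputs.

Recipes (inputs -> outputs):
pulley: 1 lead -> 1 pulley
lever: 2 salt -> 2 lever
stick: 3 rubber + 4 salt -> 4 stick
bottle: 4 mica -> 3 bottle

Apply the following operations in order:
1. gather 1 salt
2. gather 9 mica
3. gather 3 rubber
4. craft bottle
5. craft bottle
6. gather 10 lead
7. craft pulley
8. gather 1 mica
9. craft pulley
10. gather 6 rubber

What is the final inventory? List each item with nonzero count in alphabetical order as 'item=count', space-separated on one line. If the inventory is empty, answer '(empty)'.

After 1 (gather 1 salt): salt=1
After 2 (gather 9 mica): mica=9 salt=1
After 3 (gather 3 rubber): mica=9 rubber=3 salt=1
After 4 (craft bottle): bottle=3 mica=5 rubber=3 salt=1
After 5 (craft bottle): bottle=6 mica=1 rubber=3 salt=1
After 6 (gather 10 lead): bottle=6 lead=10 mica=1 rubber=3 salt=1
After 7 (craft pulley): bottle=6 lead=9 mica=1 pulley=1 rubber=3 salt=1
After 8 (gather 1 mica): bottle=6 lead=9 mica=2 pulley=1 rubber=3 salt=1
After 9 (craft pulley): bottle=6 lead=8 mica=2 pulley=2 rubber=3 salt=1
After 10 (gather 6 rubber): bottle=6 lead=8 mica=2 pulley=2 rubber=9 salt=1

Answer: bottle=6 lead=8 mica=2 pulley=2 rubber=9 salt=1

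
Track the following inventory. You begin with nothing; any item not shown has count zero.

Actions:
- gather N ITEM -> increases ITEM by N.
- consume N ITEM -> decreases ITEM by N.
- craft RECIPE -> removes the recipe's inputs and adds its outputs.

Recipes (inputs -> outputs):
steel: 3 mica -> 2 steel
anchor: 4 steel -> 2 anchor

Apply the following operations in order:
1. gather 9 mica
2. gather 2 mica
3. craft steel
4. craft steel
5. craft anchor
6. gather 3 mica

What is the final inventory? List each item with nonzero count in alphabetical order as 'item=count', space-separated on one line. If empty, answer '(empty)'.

Answer: anchor=2 mica=8

Derivation:
After 1 (gather 9 mica): mica=9
After 2 (gather 2 mica): mica=11
After 3 (craft steel): mica=8 steel=2
After 4 (craft steel): mica=5 steel=4
After 5 (craft anchor): anchor=2 mica=5
After 6 (gather 3 mica): anchor=2 mica=8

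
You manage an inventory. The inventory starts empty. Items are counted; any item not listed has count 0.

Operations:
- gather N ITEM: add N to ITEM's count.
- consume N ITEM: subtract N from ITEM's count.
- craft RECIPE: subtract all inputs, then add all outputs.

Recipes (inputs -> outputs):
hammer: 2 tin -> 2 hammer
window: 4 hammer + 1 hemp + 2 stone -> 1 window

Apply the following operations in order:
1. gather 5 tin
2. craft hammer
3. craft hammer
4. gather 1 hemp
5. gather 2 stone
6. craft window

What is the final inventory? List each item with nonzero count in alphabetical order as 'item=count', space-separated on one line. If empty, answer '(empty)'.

Answer: tin=1 window=1

Derivation:
After 1 (gather 5 tin): tin=5
After 2 (craft hammer): hammer=2 tin=3
After 3 (craft hammer): hammer=4 tin=1
After 4 (gather 1 hemp): hammer=4 hemp=1 tin=1
After 5 (gather 2 stone): hammer=4 hemp=1 stone=2 tin=1
After 6 (craft window): tin=1 window=1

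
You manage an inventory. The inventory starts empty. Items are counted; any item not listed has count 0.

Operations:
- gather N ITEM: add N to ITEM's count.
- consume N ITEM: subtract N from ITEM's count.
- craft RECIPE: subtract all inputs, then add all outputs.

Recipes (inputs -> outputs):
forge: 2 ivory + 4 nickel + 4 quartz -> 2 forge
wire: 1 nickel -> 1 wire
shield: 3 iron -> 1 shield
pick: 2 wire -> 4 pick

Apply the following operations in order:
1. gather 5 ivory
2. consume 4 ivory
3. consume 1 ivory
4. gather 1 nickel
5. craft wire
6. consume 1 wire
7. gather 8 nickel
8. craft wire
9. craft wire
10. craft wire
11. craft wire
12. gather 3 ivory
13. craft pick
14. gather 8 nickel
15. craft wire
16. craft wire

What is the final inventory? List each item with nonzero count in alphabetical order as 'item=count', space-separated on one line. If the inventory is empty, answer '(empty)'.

After 1 (gather 5 ivory): ivory=5
After 2 (consume 4 ivory): ivory=1
After 3 (consume 1 ivory): (empty)
After 4 (gather 1 nickel): nickel=1
After 5 (craft wire): wire=1
After 6 (consume 1 wire): (empty)
After 7 (gather 8 nickel): nickel=8
After 8 (craft wire): nickel=7 wire=1
After 9 (craft wire): nickel=6 wire=2
After 10 (craft wire): nickel=5 wire=3
After 11 (craft wire): nickel=4 wire=4
After 12 (gather 3 ivory): ivory=3 nickel=4 wire=4
After 13 (craft pick): ivory=3 nickel=4 pick=4 wire=2
After 14 (gather 8 nickel): ivory=3 nickel=12 pick=4 wire=2
After 15 (craft wire): ivory=3 nickel=11 pick=4 wire=3
After 16 (craft wire): ivory=3 nickel=10 pick=4 wire=4

Answer: ivory=3 nickel=10 pick=4 wire=4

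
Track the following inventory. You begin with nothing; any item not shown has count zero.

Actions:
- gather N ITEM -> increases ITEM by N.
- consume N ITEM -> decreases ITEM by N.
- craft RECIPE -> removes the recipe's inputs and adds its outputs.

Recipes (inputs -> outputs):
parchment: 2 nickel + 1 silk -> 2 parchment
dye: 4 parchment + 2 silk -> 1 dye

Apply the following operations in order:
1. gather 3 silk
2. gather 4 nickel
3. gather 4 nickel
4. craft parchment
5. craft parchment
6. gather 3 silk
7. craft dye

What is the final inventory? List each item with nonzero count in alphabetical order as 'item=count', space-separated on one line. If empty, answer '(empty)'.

Answer: dye=1 nickel=4 silk=2

Derivation:
After 1 (gather 3 silk): silk=3
After 2 (gather 4 nickel): nickel=4 silk=3
After 3 (gather 4 nickel): nickel=8 silk=3
After 4 (craft parchment): nickel=6 parchment=2 silk=2
After 5 (craft parchment): nickel=4 parchment=4 silk=1
After 6 (gather 3 silk): nickel=4 parchment=4 silk=4
After 7 (craft dye): dye=1 nickel=4 silk=2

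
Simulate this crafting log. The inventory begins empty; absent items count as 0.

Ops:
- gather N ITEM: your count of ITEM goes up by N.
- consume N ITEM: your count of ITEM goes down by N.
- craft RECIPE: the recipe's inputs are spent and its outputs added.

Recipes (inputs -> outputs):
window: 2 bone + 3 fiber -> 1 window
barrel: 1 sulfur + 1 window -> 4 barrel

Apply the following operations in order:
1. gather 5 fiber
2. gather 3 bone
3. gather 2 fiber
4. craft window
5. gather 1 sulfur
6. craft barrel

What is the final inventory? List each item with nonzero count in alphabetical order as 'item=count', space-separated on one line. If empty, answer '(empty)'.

Answer: barrel=4 bone=1 fiber=4

Derivation:
After 1 (gather 5 fiber): fiber=5
After 2 (gather 3 bone): bone=3 fiber=5
After 3 (gather 2 fiber): bone=3 fiber=7
After 4 (craft window): bone=1 fiber=4 window=1
After 5 (gather 1 sulfur): bone=1 fiber=4 sulfur=1 window=1
After 6 (craft barrel): barrel=4 bone=1 fiber=4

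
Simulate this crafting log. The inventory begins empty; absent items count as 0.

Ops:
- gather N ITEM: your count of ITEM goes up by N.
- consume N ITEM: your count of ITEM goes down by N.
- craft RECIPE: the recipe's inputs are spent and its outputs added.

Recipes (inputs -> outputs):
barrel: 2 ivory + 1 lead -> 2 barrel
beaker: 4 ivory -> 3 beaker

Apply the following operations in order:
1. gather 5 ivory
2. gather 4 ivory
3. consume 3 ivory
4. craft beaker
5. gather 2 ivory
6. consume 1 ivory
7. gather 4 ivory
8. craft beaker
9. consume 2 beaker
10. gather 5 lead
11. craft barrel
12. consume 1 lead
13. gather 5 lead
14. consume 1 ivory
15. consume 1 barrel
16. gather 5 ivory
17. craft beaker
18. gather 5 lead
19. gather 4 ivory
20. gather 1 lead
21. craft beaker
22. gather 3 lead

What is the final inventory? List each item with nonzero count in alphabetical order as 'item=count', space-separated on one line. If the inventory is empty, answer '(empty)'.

After 1 (gather 5 ivory): ivory=5
After 2 (gather 4 ivory): ivory=9
After 3 (consume 3 ivory): ivory=6
After 4 (craft beaker): beaker=3 ivory=2
After 5 (gather 2 ivory): beaker=3 ivory=4
After 6 (consume 1 ivory): beaker=3 ivory=3
After 7 (gather 4 ivory): beaker=3 ivory=7
After 8 (craft beaker): beaker=6 ivory=3
After 9 (consume 2 beaker): beaker=4 ivory=3
After 10 (gather 5 lead): beaker=4 ivory=3 lead=5
After 11 (craft barrel): barrel=2 beaker=4 ivory=1 lead=4
After 12 (consume 1 lead): barrel=2 beaker=4 ivory=1 lead=3
After 13 (gather 5 lead): barrel=2 beaker=4 ivory=1 lead=8
After 14 (consume 1 ivory): barrel=2 beaker=4 lead=8
After 15 (consume 1 barrel): barrel=1 beaker=4 lead=8
After 16 (gather 5 ivory): barrel=1 beaker=4 ivory=5 lead=8
After 17 (craft beaker): barrel=1 beaker=7 ivory=1 lead=8
After 18 (gather 5 lead): barrel=1 beaker=7 ivory=1 lead=13
After 19 (gather 4 ivory): barrel=1 beaker=7 ivory=5 lead=13
After 20 (gather 1 lead): barrel=1 beaker=7 ivory=5 lead=14
After 21 (craft beaker): barrel=1 beaker=10 ivory=1 lead=14
After 22 (gather 3 lead): barrel=1 beaker=10 ivory=1 lead=17

Answer: barrel=1 beaker=10 ivory=1 lead=17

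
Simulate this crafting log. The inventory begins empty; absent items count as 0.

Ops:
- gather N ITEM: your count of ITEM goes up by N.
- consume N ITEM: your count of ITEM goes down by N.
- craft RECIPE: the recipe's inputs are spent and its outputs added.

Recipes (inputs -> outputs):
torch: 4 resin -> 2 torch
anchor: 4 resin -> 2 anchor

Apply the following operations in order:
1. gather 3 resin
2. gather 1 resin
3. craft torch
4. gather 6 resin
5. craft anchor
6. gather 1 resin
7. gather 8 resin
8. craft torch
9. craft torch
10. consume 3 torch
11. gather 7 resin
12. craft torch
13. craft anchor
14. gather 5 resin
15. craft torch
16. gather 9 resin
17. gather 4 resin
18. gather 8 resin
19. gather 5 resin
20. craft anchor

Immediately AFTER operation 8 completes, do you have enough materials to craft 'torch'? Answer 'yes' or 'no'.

After 1 (gather 3 resin): resin=3
After 2 (gather 1 resin): resin=4
After 3 (craft torch): torch=2
After 4 (gather 6 resin): resin=6 torch=2
After 5 (craft anchor): anchor=2 resin=2 torch=2
After 6 (gather 1 resin): anchor=2 resin=3 torch=2
After 7 (gather 8 resin): anchor=2 resin=11 torch=2
After 8 (craft torch): anchor=2 resin=7 torch=4

Answer: yes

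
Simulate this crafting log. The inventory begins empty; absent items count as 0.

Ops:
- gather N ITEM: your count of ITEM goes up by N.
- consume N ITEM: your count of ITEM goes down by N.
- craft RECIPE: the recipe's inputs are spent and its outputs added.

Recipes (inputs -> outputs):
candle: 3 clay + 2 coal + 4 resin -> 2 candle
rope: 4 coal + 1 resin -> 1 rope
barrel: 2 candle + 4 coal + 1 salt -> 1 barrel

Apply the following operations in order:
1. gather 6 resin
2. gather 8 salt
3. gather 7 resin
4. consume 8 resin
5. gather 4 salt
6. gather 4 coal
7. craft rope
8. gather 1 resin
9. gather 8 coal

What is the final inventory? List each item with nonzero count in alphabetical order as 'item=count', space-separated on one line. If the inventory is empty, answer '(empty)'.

After 1 (gather 6 resin): resin=6
After 2 (gather 8 salt): resin=6 salt=8
After 3 (gather 7 resin): resin=13 salt=8
After 4 (consume 8 resin): resin=5 salt=8
After 5 (gather 4 salt): resin=5 salt=12
After 6 (gather 4 coal): coal=4 resin=5 salt=12
After 7 (craft rope): resin=4 rope=1 salt=12
After 8 (gather 1 resin): resin=5 rope=1 salt=12
After 9 (gather 8 coal): coal=8 resin=5 rope=1 salt=12

Answer: coal=8 resin=5 rope=1 salt=12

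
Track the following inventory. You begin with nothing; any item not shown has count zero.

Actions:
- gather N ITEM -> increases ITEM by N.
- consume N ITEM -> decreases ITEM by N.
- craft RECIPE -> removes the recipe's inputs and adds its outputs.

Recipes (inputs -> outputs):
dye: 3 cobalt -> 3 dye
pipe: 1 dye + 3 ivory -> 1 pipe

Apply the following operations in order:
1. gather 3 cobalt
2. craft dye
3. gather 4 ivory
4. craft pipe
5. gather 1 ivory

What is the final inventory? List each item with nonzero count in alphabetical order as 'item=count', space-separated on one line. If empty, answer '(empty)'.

After 1 (gather 3 cobalt): cobalt=3
After 2 (craft dye): dye=3
After 3 (gather 4 ivory): dye=3 ivory=4
After 4 (craft pipe): dye=2 ivory=1 pipe=1
After 5 (gather 1 ivory): dye=2 ivory=2 pipe=1

Answer: dye=2 ivory=2 pipe=1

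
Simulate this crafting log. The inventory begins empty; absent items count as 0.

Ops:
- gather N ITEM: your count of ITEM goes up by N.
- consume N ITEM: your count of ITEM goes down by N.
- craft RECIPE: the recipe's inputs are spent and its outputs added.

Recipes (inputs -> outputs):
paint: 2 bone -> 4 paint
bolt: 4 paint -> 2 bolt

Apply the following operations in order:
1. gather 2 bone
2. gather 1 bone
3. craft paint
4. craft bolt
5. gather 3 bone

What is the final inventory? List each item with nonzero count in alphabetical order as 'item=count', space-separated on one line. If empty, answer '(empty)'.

Answer: bolt=2 bone=4

Derivation:
After 1 (gather 2 bone): bone=2
After 2 (gather 1 bone): bone=3
After 3 (craft paint): bone=1 paint=4
After 4 (craft bolt): bolt=2 bone=1
After 5 (gather 3 bone): bolt=2 bone=4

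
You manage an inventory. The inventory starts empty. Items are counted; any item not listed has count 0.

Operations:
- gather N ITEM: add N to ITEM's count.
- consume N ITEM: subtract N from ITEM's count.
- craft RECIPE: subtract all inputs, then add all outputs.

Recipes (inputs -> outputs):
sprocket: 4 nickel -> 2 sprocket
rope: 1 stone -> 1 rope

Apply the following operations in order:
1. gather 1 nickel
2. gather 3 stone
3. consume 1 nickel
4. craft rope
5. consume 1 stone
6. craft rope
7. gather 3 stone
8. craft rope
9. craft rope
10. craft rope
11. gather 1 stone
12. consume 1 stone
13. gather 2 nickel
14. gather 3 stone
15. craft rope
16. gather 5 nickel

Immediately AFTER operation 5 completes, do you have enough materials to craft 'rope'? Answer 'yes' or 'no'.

After 1 (gather 1 nickel): nickel=1
After 2 (gather 3 stone): nickel=1 stone=3
After 3 (consume 1 nickel): stone=3
After 4 (craft rope): rope=1 stone=2
After 5 (consume 1 stone): rope=1 stone=1

Answer: yes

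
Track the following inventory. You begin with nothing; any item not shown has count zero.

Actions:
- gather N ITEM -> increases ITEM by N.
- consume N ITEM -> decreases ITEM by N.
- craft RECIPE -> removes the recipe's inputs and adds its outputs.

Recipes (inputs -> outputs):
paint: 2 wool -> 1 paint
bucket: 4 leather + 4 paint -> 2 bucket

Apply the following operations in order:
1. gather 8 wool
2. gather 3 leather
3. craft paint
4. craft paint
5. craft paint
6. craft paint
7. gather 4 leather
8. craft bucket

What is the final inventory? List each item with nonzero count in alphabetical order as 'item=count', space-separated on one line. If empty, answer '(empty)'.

Answer: bucket=2 leather=3

Derivation:
After 1 (gather 8 wool): wool=8
After 2 (gather 3 leather): leather=3 wool=8
After 3 (craft paint): leather=3 paint=1 wool=6
After 4 (craft paint): leather=3 paint=2 wool=4
After 5 (craft paint): leather=3 paint=3 wool=2
After 6 (craft paint): leather=3 paint=4
After 7 (gather 4 leather): leather=7 paint=4
After 8 (craft bucket): bucket=2 leather=3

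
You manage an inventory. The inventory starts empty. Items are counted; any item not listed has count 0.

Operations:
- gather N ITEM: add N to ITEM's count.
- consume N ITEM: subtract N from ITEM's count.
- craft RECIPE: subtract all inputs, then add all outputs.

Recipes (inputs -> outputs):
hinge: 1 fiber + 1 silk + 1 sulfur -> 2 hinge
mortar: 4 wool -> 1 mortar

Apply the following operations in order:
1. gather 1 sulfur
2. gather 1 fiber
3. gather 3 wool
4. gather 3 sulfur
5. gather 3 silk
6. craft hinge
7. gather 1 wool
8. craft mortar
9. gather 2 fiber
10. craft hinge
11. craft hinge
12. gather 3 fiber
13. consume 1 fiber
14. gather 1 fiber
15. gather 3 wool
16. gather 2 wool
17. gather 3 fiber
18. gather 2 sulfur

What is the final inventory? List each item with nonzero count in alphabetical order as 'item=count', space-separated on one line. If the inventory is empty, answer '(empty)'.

After 1 (gather 1 sulfur): sulfur=1
After 2 (gather 1 fiber): fiber=1 sulfur=1
After 3 (gather 3 wool): fiber=1 sulfur=1 wool=3
After 4 (gather 3 sulfur): fiber=1 sulfur=4 wool=3
After 5 (gather 3 silk): fiber=1 silk=3 sulfur=4 wool=3
After 6 (craft hinge): hinge=2 silk=2 sulfur=3 wool=3
After 7 (gather 1 wool): hinge=2 silk=2 sulfur=3 wool=4
After 8 (craft mortar): hinge=2 mortar=1 silk=2 sulfur=3
After 9 (gather 2 fiber): fiber=2 hinge=2 mortar=1 silk=2 sulfur=3
After 10 (craft hinge): fiber=1 hinge=4 mortar=1 silk=1 sulfur=2
After 11 (craft hinge): hinge=6 mortar=1 sulfur=1
After 12 (gather 3 fiber): fiber=3 hinge=6 mortar=1 sulfur=1
After 13 (consume 1 fiber): fiber=2 hinge=6 mortar=1 sulfur=1
After 14 (gather 1 fiber): fiber=3 hinge=6 mortar=1 sulfur=1
After 15 (gather 3 wool): fiber=3 hinge=6 mortar=1 sulfur=1 wool=3
After 16 (gather 2 wool): fiber=3 hinge=6 mortar=1 sulfur=1 wool=5
After 17 (gather 3 fiber): fiber=6 hinge=6 mortar=1 sulfur=1 wool=5
After 18 (gather 2 sulfur): fiber=6 hinge=6 mortar=1 sulfur=3 wool=5

Answer: fiber=6 hinge=6 mortar=1 sulfur=3 wool=5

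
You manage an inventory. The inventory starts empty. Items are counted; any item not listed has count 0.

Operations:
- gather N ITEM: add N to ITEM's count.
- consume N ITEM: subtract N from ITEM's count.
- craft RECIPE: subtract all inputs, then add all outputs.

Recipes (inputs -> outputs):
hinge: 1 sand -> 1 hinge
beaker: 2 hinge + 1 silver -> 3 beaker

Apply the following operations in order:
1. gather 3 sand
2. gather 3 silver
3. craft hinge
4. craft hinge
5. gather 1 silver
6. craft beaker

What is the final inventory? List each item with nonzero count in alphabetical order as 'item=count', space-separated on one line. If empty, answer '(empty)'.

Answer: beaker=3 sand=1 silver=3

Derivation:
After 1 (gather 3 sand): sand=3
After 2 (gather 3 silver): sand=3 silver=3
After 3 (craft hinge): hinge=1 sand=2 silver=3
After 4 (craft hinge): hinge=2 sand=1 silver=3
After 5 (gather 1 silver): hinge=2 sand=1 silver=4
After 6 (craft beaker): beaker=3 sand=1 silver=3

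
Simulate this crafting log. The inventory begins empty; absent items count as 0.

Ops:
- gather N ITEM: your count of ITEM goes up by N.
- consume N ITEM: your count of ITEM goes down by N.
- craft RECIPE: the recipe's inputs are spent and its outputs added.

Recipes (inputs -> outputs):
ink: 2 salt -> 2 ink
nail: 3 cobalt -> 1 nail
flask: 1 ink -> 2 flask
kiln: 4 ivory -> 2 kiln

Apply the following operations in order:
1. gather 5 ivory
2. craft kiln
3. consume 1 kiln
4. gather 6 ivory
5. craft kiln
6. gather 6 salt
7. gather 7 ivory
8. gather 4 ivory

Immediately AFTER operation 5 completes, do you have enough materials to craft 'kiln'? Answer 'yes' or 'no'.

After 1 (gather 5 ivory): ivory=5
After 2 (craft kiln): ivory=1 kiln=2
After 3 (consume 1 kiln): ivory=1 kiln=1
After 4 (gather 6 ivory): ivory=7 kiln=1
After 5 (craft kiln): ivory=3 kiln=3

Answer: no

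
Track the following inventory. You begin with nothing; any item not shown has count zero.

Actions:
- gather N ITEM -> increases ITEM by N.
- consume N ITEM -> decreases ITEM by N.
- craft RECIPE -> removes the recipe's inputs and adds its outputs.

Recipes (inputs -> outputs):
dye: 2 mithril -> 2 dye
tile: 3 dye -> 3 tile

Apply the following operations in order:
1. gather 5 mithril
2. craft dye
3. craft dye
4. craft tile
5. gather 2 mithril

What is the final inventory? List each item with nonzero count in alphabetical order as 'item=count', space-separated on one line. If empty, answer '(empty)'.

Answer: dye=1 mithril=3 tile=3

Derivation:
After 1 (gather 5 mithril): mithril=5
After 2 (craft dye): dye=2 mithril=3
After 3 (craft dye): dye=4 mithril=1
After 4 (craft tile): dye=1 mithril=1 tile=3
After 5 (gather 2 mithril): dye=1 mithril=3 tile=3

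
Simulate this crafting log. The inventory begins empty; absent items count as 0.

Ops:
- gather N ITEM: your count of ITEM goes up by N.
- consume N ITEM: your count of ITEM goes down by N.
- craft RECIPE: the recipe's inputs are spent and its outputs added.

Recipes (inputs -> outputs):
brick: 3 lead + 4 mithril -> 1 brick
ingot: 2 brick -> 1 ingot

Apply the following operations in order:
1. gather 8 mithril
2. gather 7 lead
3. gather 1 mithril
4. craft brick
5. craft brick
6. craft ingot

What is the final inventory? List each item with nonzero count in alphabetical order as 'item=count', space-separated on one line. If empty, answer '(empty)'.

After 1 (gather 8 mithril): mithril=8
After 2 (gather 7 lead): lead=7 mithril=8
After 3 (gather 1 mithril): lead=7 mithril=9
After 4 (craft brick): brick=1 lead=4 mithril=5
After 5 (craft brick): brick=2 lead=1 mithril=1
After 6 (craft ingot): ingot=1 lead=1 mithril=1

Answer: ingot=1 lead=1 mithril=1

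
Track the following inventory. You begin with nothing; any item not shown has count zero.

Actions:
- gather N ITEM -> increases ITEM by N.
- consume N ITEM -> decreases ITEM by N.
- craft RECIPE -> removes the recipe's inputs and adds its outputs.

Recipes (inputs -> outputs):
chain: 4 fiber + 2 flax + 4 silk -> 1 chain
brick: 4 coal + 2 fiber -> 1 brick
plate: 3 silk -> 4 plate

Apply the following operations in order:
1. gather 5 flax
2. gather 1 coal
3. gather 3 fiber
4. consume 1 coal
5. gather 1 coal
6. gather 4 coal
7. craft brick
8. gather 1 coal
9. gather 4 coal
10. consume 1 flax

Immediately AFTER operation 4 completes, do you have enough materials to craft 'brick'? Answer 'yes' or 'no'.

After 1 (gather 5 flax): flax=5
After 2 (gather 1 coal): coal=1 flax=5
After 3 (gather 3 fiber): coal=1 fiber=3 flax=5
After 4 (consume 1 coal): fiber=3 flax=5

Answer: no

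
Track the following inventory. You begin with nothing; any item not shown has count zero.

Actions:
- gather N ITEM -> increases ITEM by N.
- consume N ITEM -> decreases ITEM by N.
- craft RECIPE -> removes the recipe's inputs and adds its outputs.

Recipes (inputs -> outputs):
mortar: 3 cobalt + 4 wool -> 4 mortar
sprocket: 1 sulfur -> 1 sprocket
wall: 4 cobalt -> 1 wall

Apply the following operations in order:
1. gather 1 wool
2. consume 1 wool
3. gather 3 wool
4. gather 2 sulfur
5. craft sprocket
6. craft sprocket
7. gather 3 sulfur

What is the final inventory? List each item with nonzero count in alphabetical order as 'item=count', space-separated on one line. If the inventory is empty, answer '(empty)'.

Answer: sprocket=2 sulfur=3 wool=3

Derivation:
After 1 (gather 1 wool): wool=1
After 2 (consume 1 wool): (empty)
After 3 (gather 3 wool): wool=3
After 4 (gather 2 sulfur): sulfur=2 wool=3
After 5 (craft sprocket): sprocket=1 sulfur=1 wool=3
After 6 (craft sprocket): sprocket=2 wool=3
After 7 (gather 3 sulfur): sprocket=2 sulfur=3 wool=3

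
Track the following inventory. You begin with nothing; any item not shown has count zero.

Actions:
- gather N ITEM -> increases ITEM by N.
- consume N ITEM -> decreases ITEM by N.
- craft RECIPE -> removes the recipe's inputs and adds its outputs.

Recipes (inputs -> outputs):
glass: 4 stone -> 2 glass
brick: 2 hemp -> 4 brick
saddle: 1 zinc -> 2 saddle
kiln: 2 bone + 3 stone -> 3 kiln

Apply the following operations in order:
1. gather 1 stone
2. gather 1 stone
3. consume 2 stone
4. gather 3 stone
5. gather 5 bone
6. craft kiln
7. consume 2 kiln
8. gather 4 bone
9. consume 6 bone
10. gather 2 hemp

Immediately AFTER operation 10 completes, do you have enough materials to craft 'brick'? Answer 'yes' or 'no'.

After 1 (gather 1 stone): stone=1
After 2 (gather 1 stone): stone=2
After 3 (consume 2 stone): (empty)
After 4 (gather 3 stone): stone=3
After 5 (gather 5 bone): bone=5 stone=3
After 6 (craft kiln): bone=3 kiln=3
After 7 (consume 2 kiln): bone=3 kiln=1
After 8 (gather 4 bone): bone=7 kiln=1
After 9 (consume 6 bone): bone=1 kiln=1
After 10 (gather 2 hemp): bone=1 hemp=2 kiln=1

Answer: yes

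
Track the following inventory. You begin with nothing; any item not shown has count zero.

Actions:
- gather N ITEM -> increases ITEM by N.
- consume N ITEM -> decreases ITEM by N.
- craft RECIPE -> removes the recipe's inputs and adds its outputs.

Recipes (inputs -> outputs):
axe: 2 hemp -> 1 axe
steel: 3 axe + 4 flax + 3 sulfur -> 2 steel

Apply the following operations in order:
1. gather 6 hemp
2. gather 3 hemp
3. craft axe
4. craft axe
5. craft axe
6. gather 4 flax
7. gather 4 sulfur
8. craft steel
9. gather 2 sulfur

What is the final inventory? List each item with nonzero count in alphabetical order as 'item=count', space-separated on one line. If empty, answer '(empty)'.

After 1 (gather 6 hemp): hemp=6
After 2 (gather 3 hemp): hemp=9
After 3 (craft axe): axe=1 hemp=7
After 4 (craft axe): axe=2 hemp=5
After 5 (craft axe): axe=3 hemp=3
After 6 (gather 4 flax): axe=3 flax=4 hemp=3
After 7 (gather 4 sulfur): axe=3 flax=4 hemp=3 sulfur=4
After 8 (craft steel): hemp=3 steel=2 sulfur=1
After 9 (gather 2 sulfur): hemp=3 steel=2 sulfur=3

Answer: hemp=3 steel=2 sulfur=3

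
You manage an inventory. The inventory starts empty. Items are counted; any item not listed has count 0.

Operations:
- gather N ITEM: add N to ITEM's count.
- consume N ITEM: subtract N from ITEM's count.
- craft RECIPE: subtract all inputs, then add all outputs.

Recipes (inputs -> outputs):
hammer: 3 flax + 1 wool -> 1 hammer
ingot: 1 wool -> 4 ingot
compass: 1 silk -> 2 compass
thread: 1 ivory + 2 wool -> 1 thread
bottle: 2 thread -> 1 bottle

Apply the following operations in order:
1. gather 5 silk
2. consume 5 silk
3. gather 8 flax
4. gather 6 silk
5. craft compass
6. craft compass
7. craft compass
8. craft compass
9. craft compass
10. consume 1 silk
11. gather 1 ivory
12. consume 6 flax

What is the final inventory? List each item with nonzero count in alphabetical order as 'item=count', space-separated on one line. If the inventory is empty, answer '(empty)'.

Answer: compass=10 flax=2 ivory=1

Derivation:
After 1 (gather 5 silk): silk=5
After 2 (consume 5 silk): (empty)
After 3 (gather 8 flax): flax=8
After 4 (gather 6 silk): flax=8 silk=6
After 5 (craft compass): compass=2 flax=8 silk=5
After 6 (craft compass): compass=4 flax=8 silk=4
After 7 (craft compass): compass=6 flax=8 silk=3
After 8 (craft compass): compass=8 flax=8 silk=2
After 9 (craft compass): compass=10 flax=8 silk=1
After 10 (consume 1 silk): compass=10 flax=8
After 11 (gather 1 ivory): compass=10 flax=8 ivory=1
After 12 (consume 6 flax): compass=10 flax=2 ivory=1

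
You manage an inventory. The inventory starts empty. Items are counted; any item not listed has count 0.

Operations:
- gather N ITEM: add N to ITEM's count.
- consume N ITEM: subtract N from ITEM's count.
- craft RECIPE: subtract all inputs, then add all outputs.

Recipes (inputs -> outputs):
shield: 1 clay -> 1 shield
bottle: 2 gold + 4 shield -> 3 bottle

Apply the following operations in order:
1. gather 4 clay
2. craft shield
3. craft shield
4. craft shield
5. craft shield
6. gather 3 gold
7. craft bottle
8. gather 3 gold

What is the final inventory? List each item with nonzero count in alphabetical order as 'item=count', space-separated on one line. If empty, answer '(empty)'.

After 1 (gather 4 clay): clay=4
After 2 (craft shield): clay=3 shield=1
After 3 (craft shield): clay=2 shield=2
After 4 (craft shield): clay=1 shield=3
After 5 (craft shield): shield=4
After 6 (gather 3 gold): gold=3 shield=4
After 7 (craft bottle): bottle=3 gold=1
After 8 (gather 3 gold): bottle=3 gold=4

Answer: bottle=3 gold=4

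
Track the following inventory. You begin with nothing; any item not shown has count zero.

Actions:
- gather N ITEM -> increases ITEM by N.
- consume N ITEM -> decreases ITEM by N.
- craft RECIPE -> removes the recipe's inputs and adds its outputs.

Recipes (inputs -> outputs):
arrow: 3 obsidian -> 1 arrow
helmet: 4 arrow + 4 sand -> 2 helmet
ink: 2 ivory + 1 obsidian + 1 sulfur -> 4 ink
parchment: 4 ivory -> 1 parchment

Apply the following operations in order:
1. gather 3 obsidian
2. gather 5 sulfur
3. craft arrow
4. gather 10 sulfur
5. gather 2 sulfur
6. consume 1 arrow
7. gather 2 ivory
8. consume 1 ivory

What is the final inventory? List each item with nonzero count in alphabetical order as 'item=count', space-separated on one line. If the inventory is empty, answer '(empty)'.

After 1 (gather 3 obsidian): obsidian=3
After 2 (gather 5 sulfur): obsidian=3 sulfur=5
After 3 (craft arrow): arrow=1 sulfur=5
After 4 (gather 10 sulfur): arrow=1 sulfur=15
After 5 (gather 2 sulfur): arrow=1 sulfur=17
After 6 (consume 1 arrow): sulfur=17
After 7 (gather 2 ivory): ivory=2 sulfur=17
After 8 (consume 1 ivory): ivory=1 sulfur=17

Answer: ivory=1 sulfur=17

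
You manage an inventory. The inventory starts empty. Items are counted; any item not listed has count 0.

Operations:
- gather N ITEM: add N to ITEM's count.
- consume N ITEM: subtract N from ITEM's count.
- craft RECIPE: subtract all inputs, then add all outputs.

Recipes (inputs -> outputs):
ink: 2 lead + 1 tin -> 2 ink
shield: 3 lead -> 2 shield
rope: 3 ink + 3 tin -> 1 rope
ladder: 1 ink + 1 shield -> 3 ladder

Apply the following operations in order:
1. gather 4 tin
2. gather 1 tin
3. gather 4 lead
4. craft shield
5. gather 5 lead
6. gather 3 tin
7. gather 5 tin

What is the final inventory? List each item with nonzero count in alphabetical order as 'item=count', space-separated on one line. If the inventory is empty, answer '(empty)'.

After 1 (gather 4 tin): tin=4
After 2 (gather 1 tin): tin=5
After 3 (gather 4 lead): lead=4 tin=5
After 4 (craft shield): lead=1 shield=2 tin=5
After 5 (gather 5 lead): lead=6 shield=2 tin=5
After 6 (gather 3 tin): lead=6 shield=2 tin=8
After 7 (gather 5 tin): lead=6 shield=2 tin=13

Answer: lead=6 shield=2 tin=13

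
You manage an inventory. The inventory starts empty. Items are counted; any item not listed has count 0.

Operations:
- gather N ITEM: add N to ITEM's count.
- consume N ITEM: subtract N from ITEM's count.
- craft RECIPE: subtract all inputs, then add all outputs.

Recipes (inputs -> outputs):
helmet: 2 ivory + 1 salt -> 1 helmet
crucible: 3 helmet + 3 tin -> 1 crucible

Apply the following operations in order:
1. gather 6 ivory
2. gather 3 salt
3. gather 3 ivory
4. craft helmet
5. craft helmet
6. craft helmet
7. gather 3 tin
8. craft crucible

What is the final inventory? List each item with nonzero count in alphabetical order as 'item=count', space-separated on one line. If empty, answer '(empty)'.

Answer: crucible=1 ivory=3

Derivation:
After 1 (gather 6 ivory): ivory=6
After 2 (gather 3 salt): ivory=6 salt=3
After 3 (gather 3 ivory): ivory=9 salt=3
After 4 (craft helmet): helmet=1 ivory=7 salt=2
After 5 (craft helmet): helmet=2 ivory=5 salt=1
After 6 (craft helmet): helmet=3 ivory=3
After 7 (gather 3 tin): helmet=3 ivory=3 tin=3
After 8 (craft crucible): crucible=1 ivory=3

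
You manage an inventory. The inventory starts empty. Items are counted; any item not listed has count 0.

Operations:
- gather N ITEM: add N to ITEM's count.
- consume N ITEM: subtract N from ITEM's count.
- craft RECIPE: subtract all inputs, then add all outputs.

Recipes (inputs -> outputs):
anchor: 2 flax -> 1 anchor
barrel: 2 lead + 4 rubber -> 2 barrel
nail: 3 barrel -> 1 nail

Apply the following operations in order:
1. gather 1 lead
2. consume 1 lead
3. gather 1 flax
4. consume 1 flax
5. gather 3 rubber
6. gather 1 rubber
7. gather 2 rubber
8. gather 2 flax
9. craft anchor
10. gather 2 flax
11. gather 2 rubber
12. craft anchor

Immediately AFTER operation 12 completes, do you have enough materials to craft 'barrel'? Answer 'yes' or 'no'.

After 1 (gather 1 lead): lead=1
After 2 (consume 1 lead): (empty)
After 3 (gather 1 flax): flax=1
After 4 (consume 1 flax): (empty)
After 5 (gather 3 rubber): rubber=3
After 6 (gather 1 rubber): rubber=4
After 7 (gather 2 rubber): rubber=6
After 8 (gather 2 flax): flax=2 rubber=6
After 9 (craft anchor): anchor=1 rubber=6
After 10 (gather 2 flax): anchor=1 flax=2 rubber=6
After 11 (gather 2 rubber): anchor=1 flax=2 rubber=8
After 12 (craft anchor): anchor=2 rubber=8

Answer: no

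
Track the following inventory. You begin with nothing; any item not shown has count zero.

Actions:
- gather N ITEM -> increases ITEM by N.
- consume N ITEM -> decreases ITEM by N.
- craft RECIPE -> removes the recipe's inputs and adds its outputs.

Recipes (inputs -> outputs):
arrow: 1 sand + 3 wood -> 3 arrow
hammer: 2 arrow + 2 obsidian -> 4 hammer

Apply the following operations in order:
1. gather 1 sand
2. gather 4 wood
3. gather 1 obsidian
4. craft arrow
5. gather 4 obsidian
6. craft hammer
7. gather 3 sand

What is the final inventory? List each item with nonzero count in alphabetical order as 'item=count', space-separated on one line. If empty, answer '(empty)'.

Answer: arrow=1 hammer=4 obsidian=3 sand=3 wood=1

Derivation:
After 1 (gather 1 sand): sand=1
After 2 (gather 4 wood): sand=1 wood=4
After 3 (gather 1 obsidian): obsidian=1 sand=1 wood=4
After 4 (craft arrow): arrow=3 obsidian=1 wood=1
After 5 (gather 4 obsidian): arrow=3 obsidian=5 wood=1
After 6 (craft hammer): arrow=1 hammer=4 obsidian=3 wood=1
After 7 (gather 3 sand): arrow=1 hammer=4 obsidian=3 sand=3 wood=1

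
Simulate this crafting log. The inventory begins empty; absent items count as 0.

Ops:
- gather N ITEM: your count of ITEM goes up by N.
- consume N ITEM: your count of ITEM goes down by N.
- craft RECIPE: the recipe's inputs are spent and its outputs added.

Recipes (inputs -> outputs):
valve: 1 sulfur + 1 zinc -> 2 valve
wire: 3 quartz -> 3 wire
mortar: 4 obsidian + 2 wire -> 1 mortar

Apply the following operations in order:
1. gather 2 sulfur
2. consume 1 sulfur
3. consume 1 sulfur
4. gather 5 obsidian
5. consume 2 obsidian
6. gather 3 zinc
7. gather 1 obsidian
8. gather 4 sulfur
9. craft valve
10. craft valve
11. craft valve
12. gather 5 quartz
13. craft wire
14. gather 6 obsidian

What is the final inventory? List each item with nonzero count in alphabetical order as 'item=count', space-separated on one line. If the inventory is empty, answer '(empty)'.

Answer: obsidian=10 quartz=2 sulfur=1 valve=6 wire=3

Derivation:
After 1 (gather 2 sulfur): sulfur=2
After 2 (consume 1 sulfur): sulfur=1
After 3 (consume 1 sulfur): (empty)
After 4 (gather 5 obsidian): obsidian=5
After 5 (consume 2 obsidian): obsidian=3
After 6 (gather 3 zinc): obsidian=3 zinc=3
After 7 (gather 1 obsidian): obsidian=4 zinc=3
After 8 (gather 4 sulfur): obsidian=4 sulfur=4 zinc=3
After 9 (craft valve): obsidian=4 sulfur=3 valve=2 zinc=2
After 10 (craft valve): obsidian=4 sulfur=2 valve=4 zinc=1
After 11 (craft valve): obsidian=4 sulfur=1 valve=6
After 12 (gather 5 quartz): obsidian=4 quartz=5 sulfur=1 valve=6
After 13 (craft wire): obsidian=4 quartz=2 sulfur=1 valve=6 wire=3
After 14 (gather 6 obsidian): obsidian=10 quartz=2 sulfur=1 valve=6 wire=3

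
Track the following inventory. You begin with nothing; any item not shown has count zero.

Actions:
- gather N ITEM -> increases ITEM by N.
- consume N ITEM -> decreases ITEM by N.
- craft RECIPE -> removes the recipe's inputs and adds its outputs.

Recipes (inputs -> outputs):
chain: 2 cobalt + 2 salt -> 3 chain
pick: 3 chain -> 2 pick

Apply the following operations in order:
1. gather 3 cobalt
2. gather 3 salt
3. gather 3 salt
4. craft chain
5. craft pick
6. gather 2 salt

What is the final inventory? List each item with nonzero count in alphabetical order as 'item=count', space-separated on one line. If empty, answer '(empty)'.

Answer: cobalt=1 pick=2 salt=6

Derivation:
After 1 (gather 3 cobalt): cobalt=3
After 2 (gather 3 salt): cobalt=3 salt=3
After 3 (gather 3 salt): cobalt=3 salt=6
After 4 (craft chain): chain=3 cobalt=1 salt=4
After 5 (craft pick): cobalt=1 pick=2 salt=4
After 6 (gather 2 salt): cobalt=1 pick=2 salt=6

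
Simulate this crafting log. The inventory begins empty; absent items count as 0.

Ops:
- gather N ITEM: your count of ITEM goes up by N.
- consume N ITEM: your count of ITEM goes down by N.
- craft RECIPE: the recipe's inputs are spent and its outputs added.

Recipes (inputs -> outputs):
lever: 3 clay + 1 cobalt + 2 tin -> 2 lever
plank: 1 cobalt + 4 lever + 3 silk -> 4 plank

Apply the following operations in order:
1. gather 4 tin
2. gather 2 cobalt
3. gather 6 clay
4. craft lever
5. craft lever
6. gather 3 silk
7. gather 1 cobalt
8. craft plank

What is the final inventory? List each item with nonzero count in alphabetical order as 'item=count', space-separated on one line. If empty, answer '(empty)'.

Answer: plank=4

Derivation:
After 1 (gather 4 tin): tin=4
After 2 (gather 2 cobalt): cobalt=2 tin=4
After 3 (gather 6 clay): clay=6 cobalt=2 tin=4
After 4 (craft lever): clay=3 cobalt=1 lever=2 tin=2
After 5 (craft lever): lever=4
After 6 (gather 3 silk): lever=4 silk=3
After 7 (gather 1 cobalt): cobalt=1 lever=4 silk=3
After 8 (craft plank): plank=4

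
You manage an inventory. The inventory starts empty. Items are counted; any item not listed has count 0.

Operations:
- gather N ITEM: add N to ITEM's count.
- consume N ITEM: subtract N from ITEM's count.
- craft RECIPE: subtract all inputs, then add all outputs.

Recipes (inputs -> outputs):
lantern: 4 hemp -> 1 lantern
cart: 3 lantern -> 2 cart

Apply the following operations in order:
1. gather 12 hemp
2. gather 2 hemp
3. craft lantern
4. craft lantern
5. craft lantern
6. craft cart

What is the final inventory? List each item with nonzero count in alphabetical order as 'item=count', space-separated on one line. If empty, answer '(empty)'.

After 1 (gather 12 hemp): hemp=12
After 2 (gather 2 hemp): hemp=14
After 3 (craft lantern): hemp=10 lantern=1
After 4 (craft lantern): hemp=6 lantern=2
After 5 (craft lantern): hemp=2 lantern=3
After 6 (craft cart): cart=2 hemp=2

Answer: cart=2 hemp=2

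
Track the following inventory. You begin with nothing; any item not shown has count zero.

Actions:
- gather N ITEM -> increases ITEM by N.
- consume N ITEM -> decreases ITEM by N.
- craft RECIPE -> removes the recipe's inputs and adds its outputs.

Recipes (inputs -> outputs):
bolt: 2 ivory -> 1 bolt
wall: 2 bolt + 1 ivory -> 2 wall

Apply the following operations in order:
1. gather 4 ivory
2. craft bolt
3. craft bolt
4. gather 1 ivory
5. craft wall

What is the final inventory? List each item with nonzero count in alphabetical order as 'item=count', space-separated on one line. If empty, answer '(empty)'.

Answer: wall=2

Derivation:
After 1 (gather 4 ivory): ivory=4
After 2 (craft bolt): bolt=1 ivory=2
After 3 (craft bolt): bolt=2
After 4 (gather 1 ivory): bolt=2 ivory=1
After 5 (craft wall): wall=2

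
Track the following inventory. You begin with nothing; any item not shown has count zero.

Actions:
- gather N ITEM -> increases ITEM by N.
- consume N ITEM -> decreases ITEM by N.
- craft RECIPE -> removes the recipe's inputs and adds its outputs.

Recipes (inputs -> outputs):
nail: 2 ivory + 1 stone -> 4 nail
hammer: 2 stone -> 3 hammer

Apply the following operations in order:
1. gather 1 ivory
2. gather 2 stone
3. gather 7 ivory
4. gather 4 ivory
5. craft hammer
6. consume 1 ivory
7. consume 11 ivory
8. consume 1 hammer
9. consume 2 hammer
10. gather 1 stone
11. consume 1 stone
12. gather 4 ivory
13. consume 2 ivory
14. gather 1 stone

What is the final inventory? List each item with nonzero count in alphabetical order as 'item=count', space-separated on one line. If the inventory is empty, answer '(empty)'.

After 1 (gather 1 ivory): ivory=1
After 2 (gather 2 stone): ivory=1 stone=2
After 3 (gather 7 ivory): ivory=8 stone=2
After 4 (gather 4 ivory): ivory=12 stone=2
After 5 (craft hammer): hammer=3 ivory=12
After 6 (consume 1 ivory): hammer=3 ivory=11
After 7 (consume 11 ivory): hammer=3
After 8 (consume 1 hammer): hammer=2
After 9 (consume 2 hammer): (empty)
After 10 (gather 1 stone): stone=1
After 11 (consume 1 stone): (empty)
After 12 (gather 4 ivory): ivory=4
After 13 (consume 2 ivory): ivory=2
After 14 (gather 1 stone): ivory=2 stone=1

Answer: ivory=2 stone=1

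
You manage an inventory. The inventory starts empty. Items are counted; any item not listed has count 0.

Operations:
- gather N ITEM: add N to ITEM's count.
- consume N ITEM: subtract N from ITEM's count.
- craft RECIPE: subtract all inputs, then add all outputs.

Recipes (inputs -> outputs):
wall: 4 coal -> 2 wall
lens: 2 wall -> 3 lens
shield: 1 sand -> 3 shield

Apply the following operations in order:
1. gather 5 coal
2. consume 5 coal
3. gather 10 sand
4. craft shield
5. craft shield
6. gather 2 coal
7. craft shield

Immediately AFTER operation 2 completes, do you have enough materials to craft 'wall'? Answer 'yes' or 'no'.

After 1 (gather 5 coal): coal=5
After 2 (consume 5 coal): (empty)

Answer: no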